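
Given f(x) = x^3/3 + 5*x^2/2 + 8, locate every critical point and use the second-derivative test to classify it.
f'(x) = x*(x + 5)

Solve f'(x) = 0:
  Factor: x^2 + 5*x = x*(x + 5) = 0.
  ⇒ x = -5, 0

f''(x) = 2*x + 5
Second-derivative test at each critical point:
  f''(-5) = -5 < 0 → local maximum
  f''(0) = 5 > 0 → local minimum

Critical points: x = -5 (local maximum); x = 0 (local minimum)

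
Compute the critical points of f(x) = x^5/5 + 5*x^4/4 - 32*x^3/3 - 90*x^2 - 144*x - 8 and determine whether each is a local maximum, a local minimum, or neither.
f'(x) = x^4 + 5*x^3 - 32*x^2 - 180*x - 144

Solve f'(x) = 0:
  Factor: x^4 + 5*x^3 - 32*x^2 - 180*x - 144 = (x - 6)*(x + 1)*(x + 4)*(x + 6) = 0.
  ⇒ x = -6, -4, -1, 6

f''(x) = 4*x^3 + 15*x^2 - 64*x - 180
Second-derivative test at each critical point:
  f''(-6) = -120 < 0 → local maximum
  f''(-4) = 60 > 0 → local minimum
  f''(-1) = -105 < 0 → local maximum
  f''(6) = 840 > 0 → local minimum

Critical points: x = -6 (local maximum); x = -4 (local minimum); x = -1 (local maximum); x = 6 (local minimum)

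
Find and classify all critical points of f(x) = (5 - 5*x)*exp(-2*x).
f'(x) = 5*(2*x - 3)*exp(-2*x)

Solve f'(x) = 0:
  f'(x) = (10*x - 15)·exp(-2*x) and exp(-2*x) > 0 for every x, so f'(x) = 0 ⇔ 10*x - 15 = 0.
  Factor: 10*x - 15 = 5*(2*x - 3) = 0.
  ⇒ x = 3/2

f''(x) = 20*(2 - x)*exp(-2*x)
Second-derivative test at each critical point:
  f''(3/2) = 0.4979 > 0 → local minimum

Critical points: x = 3/2 (local minimum)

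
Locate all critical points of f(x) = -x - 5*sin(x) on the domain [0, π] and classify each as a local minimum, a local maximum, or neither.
f'(x) = -5*cos(x) - 1

Solve f'(x) = 0 on [0, π]:
  f'(x) = 0 ⇔ cos(x) = -1/5, i.e. x = ±arccos(-1/5) + 2nπ; keep the solutions lying in [0, π].
  ⇒ x = acos(-1/5) ≈ 1.7722

f''(x) = 5*sin(x)
Second-derivative test at each critical point:
  f''(1.7722) = 4.8990 > 0 → local minimum

Critical points: x = acos(-1/5) ≈ 1.7722 (local minimum)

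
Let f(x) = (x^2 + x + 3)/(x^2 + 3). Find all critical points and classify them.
f'(x) = (3 - x^2)/(x^4 + 6*x^2 + 9)

Solve f'(x) = 0:
  f'(x) = -(x^2 - 3)/(x^2 + 3)^2; the denominator is positive wherever f is defined, so f'(x) = 0 ⇔ 3 - x^2 = 0.
  x^2 - 3 = 0 has no rational roots; quadratic formula: x = (0 ± √12)/2.
  ⇒ x = -sqrt(3) ≈ -1.7321, sqrt(3) ≈ 1.7321

f''(x) = 2*x*(x^2 - 9)/(x^6 + 9*x^4 + 27*x^2 + 27)
Second-derivative test at each critical point:
  f''(-1.7321) = 0.0962 > 0 → local minimum
  f''(1.7321) = -0.0962 < 0 → local maximum

Critical points: x = -sqrt(3) ≈ -1.7321 (local minimum); x = sqrt(3) ≈ 1.7321 (local maximum)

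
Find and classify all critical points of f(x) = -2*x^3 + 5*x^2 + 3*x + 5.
f'(x) = -6*x^2 + 10*x + 3

Solve f'(x) = 0:
  6*x^2 - 10*x - 3 = 0 has no rational roots; quadratic formula: x = (10 ± √172)/12.
  ⇒ x = 5/6 - sqrt(43)/6 ≈ -0.2596, 5/6 + sqrt(43)/6 ≈ 1.9262

f''(x) = 10 - 12*x
Second-derivative test at each critical point:
  f''(-0.2596) = 13.1149 > 0 → local minimum
  f''(1.9262) = -13.1149 < 0 → local maximum

Critical points: x = 5/6 - sqrt(43)/6 ≈ -0.2596 (local minimum); x = 5/6 + sqrt(43)/6 ≈ 1.9262 (local maximum)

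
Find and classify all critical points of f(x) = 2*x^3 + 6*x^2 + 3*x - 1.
f'(x) = 6*x^2 + 12*x + 3

Solve f'(x) = 0:
  Factor: 6*x^2 + 12*x + 3 = 3*(2*x^2 + 4*x + 1); 2*x^2 + 4*x + 1 = 0 has no rational roots; quadratic formula: x = (-4 ± √8)/4.
  ⇒ x = -1 - sqrt(2)/2 ≈ -1.7071, -1 + sqrt(2)/2 ≈ -0.2929

f''(x) = 12*x + 12
Second-derivative test at each critical point:
  f''(-1.7071) = -8.4853 < 0 → local maximum
  f''(-0.2929) = 8.4853 > 0 → local minimum

Critical points: x = -1 - sqrt(2)/2 ≈ -1.7071 (local maximum); x = -1 + sqrt(2)/2 ≈ -0.2929 (local minimum)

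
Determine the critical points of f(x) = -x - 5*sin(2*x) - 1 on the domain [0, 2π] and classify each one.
f'(x) = 20*sin(x)^2 - 11

Solve f'(x) = 0 on [0, 2π]:
  f'(x) = 0 ⇔ cos(2*x) = -1/10, i.e. 2*x = ±arccos(-1/10) + 2nπ; keep the solutions lying in [0, 2π].
  ⇒ x = acos(-1/10)/2 ≈ 0.8355, pi - acos(-1/10)/2 ≈ 2.3061, acos(-1/10)/2 + pi ≈ 3.9771, -acos(-1/10)/2 + 2*pi ≈ 5.4477

f''(x) = 20*sin(2*x)
Second-derivative test at each critical point:
  f''(0.8355) = 19.8997 > 0 → local minimum
  f''(2.3061) = -19.8997 < 0 → local maximum
  f''(3.9771) = 19.8997 > 0 → local minimum
  f''(5.4477) = -19.8997 < 0 → local maximum

Critical points: x = acos(-1/10)/2 ≈ 0.8355 (local minimum); x = pi - acos(-1/10)/2 ≈ 2.3061 (local maximum); x = acos(-1/10)/2 + pi ≈ 3.9771 (local minimum); x = -acos(-1/10)/2 + 2*pi ≈ 5.4477 (local maximum)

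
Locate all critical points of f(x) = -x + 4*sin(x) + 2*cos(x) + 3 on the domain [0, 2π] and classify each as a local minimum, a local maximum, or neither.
f'(x) = -2*sin(x) + 4*cos(x) - 1

Solve f'(x) = 0 on [0, 2π]:
  f'(x) = 0 ⇔ -2*sin(x) + 4*cos(x) = 1. Write the left side as R·cos(x + φ) with R = √(4² + 2²) = 2*sqrt(5), cos φ = 2*sqrt(5)/5, sin φ = sqrt(5)/5; then cos(x + φ) = sqrt(5)/10. Solve for x and keep the solutions lying in [0, 2π].
  ⇒ x = atan((-1 + 2*sqrt(19))/(2 + sqrt(19))) ≈ 0.8816, atan((-2*sqrt(19) - 1)/(2 - sqrt(19))) + pi ≈ 4.4743

f''(x) = -4*sin(x) - 2*cos(x)
Second-derivative test at each critical point:
  f''(0.8816) = -4.3589 < 0 → local maximum
  f''(4.4743) = 4.3589 > 0 → local minimum

Critical points: x = atan((-1 + 2*sqrt(19))/(2 + sqrt(19))) ≈ 0.8816 (local maximum); x = atan((-2*sqrt(19) - 1)/(2 - sqrt(19))) + pi ≈ 4.4743 (local minimum)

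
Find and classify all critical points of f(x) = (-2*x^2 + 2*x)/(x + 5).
f'(x) = 2*(-x^2 - 10*x + 5)/(x^2 + 10*x + 25)

Solve f'(x) = 0:
  f'(x) = -2*(x^2 + 10*x - 5)/(x + 5)^2; the denominator is positive wherever f is defined, so f'(x) = 0 ⇔ -2*x^2 - 20*x + 10 = 0.
  Factor: -2*x^2 - 20*x + 10 = -2*(x^2 + 10*x - 5); x^2 + 10*x - 5 = 0 has no rational roots; quadratic formula: x = (-10 ± √120)/2.
  ⇒ x = -sqrt(30) - 5 ≈ -10.4772, -5 + sqrt(30) ≈ 0.4772

f''(x) = -120/(x^3 + 15*x^2 + 75*x + 125)
Second-derivative test at each critical point:
  f''(-10.4772) = 0.7303 > 0 → local minimum
  f''(0.4772) = -0.7303 < 0 → local maximum

Critical points: x = -sqrt(30) - 5 ≈ -10.4772 (local minimum); x = -5 + sqrt(30) ≈ 0.4772 (local maximum)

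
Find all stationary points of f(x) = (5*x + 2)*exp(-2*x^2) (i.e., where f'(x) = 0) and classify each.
f'(x) = (-4*x*(5*x + 2) + 5)*exp(-2*x^2)

Solve f'(x) = 0:
  f'(x) = (-20*x^2 - 8*x + 5)·exp(-2*x^2) and exp(-2*x^2) > 0 for every x, so f'(x) = 0 ⇔ -20*x^2 - 8*x + 5 = 0.
  20*x^2 + 8*x - 5 = 0 has no rational roots; quadratic formula: x = (-8 ± √464)/40.
  ⇒ x = -sqrt(29)/10 - 1/5 ≈ -0.7385, -1/5 + sqrt(29)/10 ≈ 0.3385

f''(x) = 4*(4*x^2*(5*x + 2) - 15*x - 2)*exp(-2*x^2)
Second-derivative test at each critical point:
  f''(-0.7385) = 7.2364 > 0 → local minimum
  f''(0.3385) = -17.1287 < 0 → local maximum

Critical points: x = -sqrt(29)/10 - 1/5 ≈ -0.7385 (local minimum); x = -1/5 + sqrt(29)/10 ≈ 0.3385 (local maximum)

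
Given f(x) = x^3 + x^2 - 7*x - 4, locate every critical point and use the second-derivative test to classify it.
f'(x) = 3*x^2 + 2*x - 7

Solve f'(x) = 0:
  3*x^2 + 2*x - 7 = 0 has no rational roots; quadratic formula: x = (-2 ± √88)/6.
  ⇒ x = -sqrt(22)/3 - 1/3 ≈ -1.8968, -1/3 + sqrt(22)/3 ≈ 1.2301

f''(x) = 6*x + 2
Second-derivative test at each critical point:
  f''(-1.8968) = -9.3808 < 0 → local maximum
  f''(1.2301) = 9.3808 > 0 → local minimum

Critical points: x = -sqrt(22)/3 - 1/3 ≈ -1.8968 (local maximum); x = -1/3 + sqrt(22)/3 ≈ 1.2301 (local minimum)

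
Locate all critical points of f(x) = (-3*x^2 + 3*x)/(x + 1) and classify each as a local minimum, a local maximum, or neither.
f'(x) = 3*(-x^2 - 2*x + 1)/(x^2 + 2*x + 1)

Solve f'(x) = 0:
  f'(x) = -3*(x^2 + 2*x - 1)/(x + 1)^2; the denominator is positive wherever f is defined, so f'(x) = 0 ⇔ -3*x^2 - 6*x + 3 = 0.
  Factor: -3*x^2 - 6*x + 3 = -3*(x^2 + 2*x - 1); x^2 + 2*x - 1 = 0 has no rational roots; quadratic formula: x = (-2 ± √8)/2.
  ⇒ x = -sqrt(2) - 1 ≈ -2.4142, -1 + sqrt(2) ≈ 0.4142

f''(x) = -12/(x^3 + 3*x^2 + 3*x + 1)
Second-derivative test at each critical point:
  f''(-2.4142) = 4.2426 > 0 → local minimum
  f''(0.4142) = -4.2426 < 0 → local maximum

Critical points: x = -sqrt(2) - 1 ≈ -2.4142 (local minimum); x = -1 + sqrt(2) ≈ 0.4142 (local maximum)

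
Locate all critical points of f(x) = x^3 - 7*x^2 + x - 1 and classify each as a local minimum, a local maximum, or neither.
f'(x) = 3*x^2 - 14*x + 1

Solve f'(x) = 0:
  3*x^2 - 14*x + 1 = 0 has no rational roots; quadratic formula: x = (14 ± √184)/6.
  ⇒ x = 7/3 - sqrt(46)/3 ≈ 0.0726, sqrt(46)/3 + 7/3 ≈ 4.5941

f''(x) = 6*x - 14
Second-derivative test at each critical point:
  f''(0.0726) = -13.5647 < 0 → local maximum
  f''(4.5941) = 13.5647 > 0 → local minimum

Critical points: x = 7/3 - sqrt(46)/3 ≈ 0.0726 (local maximum); x = sqrt(46)/3 + 7/3 ≈ 4.5941 (local minimum)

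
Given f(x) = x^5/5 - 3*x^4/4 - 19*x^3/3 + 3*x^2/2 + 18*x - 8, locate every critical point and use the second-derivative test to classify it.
f'(x) = x^4 - 3*x^3 - 19*x^2 + 3*x + 18

Solve f'(x) = 0:
  Factor: x^4 - 3*x^3 - 19*x^2 + 3*x + 18 = (x - 6)*(x - 1)*(x + 1)*(x + 3) = 0.
  ⇒ x = -3, -1, 1, 6

f''(x) = 4*x^3 - 9*x^2 - 38*x + 3
Second-derivative test at each critical point:
  f''(-3) = -72 < 0 → local maximum
  f''(-1) = 28 > 0 → local minimum
  f''(1) = -40 < 0 → local maximum
  f''(6) = 315 > 0 → local minimum

Critical points: x = -3 (local maximum); x = -1 (local minimum); x = 1 (local maximum); x = 6 (local minimum)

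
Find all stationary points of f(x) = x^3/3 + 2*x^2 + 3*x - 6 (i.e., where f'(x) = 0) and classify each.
f'(x) = x^2 + 4*x + 3

Solve f'(x) = 0:
  Factor: x^2 + 4*x + 3 = (x + 1)*(x + 3) = 0.
  ⇒ x = -3, -1

f''(x) = 2*x + 4
Second-derivative test at each critical point:
  f''(-3) = -2 < 0 → local maximum
  f''(-1) = 2 > 0 → local minimum

Critical points: x = -3 (local maximum); x = -1 (local minimum)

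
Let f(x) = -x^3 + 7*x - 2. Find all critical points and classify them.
f'(x) = 7 - 3*x^2

Solve f'(x) = 0:
  3*x^2 - 7 = 0 has no rational roots; quadratic formula: x = (0 ± √84)/6.
  ⇒ x = -sqrt(21)/3 ≈ -1.5275, sqrt(21)/3 ≈ 1.5275

f''(x) = -6*x
Second-derivative test at each critical point:
  f''(-1.5275) = 9.1652 > 0 → local minimum
  f''(1.5275) = -9.1652 < 0 → local maximum

Critical points: x = -sqrt(21)/3 ≈ -1.5275 (local minimum); x = sqrt(21)/3 ≈ 1.5275 (local maximum)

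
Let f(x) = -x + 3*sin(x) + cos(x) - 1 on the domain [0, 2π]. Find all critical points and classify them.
f'(x) = -sin(x) + 3*cos(x) - 1

Solve f'(x) = 0 on [0, 2π]:
  f'(x) = 0 ⇔ -sin(x) + 3*cos(x) = 1. Write the left side as R·cos(x + φ) with R = √(3² + 1²) = sqrt(10), cos φ = 3*sqrt(10)/10, sin φ = sqrt(10)/10; then cos(x + φ) = sqrt(10)/10. Solve for x and keep the solutions lying in [0, 2π].
  ⇒ x = atan(4/3) ≈ 0.9273, 3*pi/2 ≈ 4.7124

f''(x) = -3*sin(x) - cos(x)
Second-derivative test at each critical point:
  f''(0.9273) = -3 < 0 → local maximum
  f''(4.7124) = 3 > 0 → local minimum

Critical points: x = atan(4/3) ≈ 0.9273 (local maximum); x = 3*pi/2 ≈ 4.7124 (local minimum)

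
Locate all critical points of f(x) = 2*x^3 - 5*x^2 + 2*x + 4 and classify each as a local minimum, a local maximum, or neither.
f'(x) = 6*x^2 - 10*x + 2

Solve f'(x) = 0:
  Factor: 6*x^2 - 10*x + 2 = 2*(3*x^2 - 5*x + 1); 3*x^2 - 5*x + 1 = 0 has no rational roots; quadratic formula: x = (5 ± √13)/6.
  ⇒ x = 5/6 - sqrt(13)/6 ≈ 0.2324, sqrt(13)/6 + 5/6 ≈ 1.4343

f''(x) = 12*x - 10
Second-derivative test at each critical point:
  f''(0.2324) = -7.2111 < 0 → local maximum
  f''(1.4343) = 7.2111 > 0 → local minimum

Critical points: x = 5/6 - sqrt(13)/6 ≈ 0.2324 (local maximum); x = sqrt(13)/6 + 5/6 ≈ 1.4343 (local minimum)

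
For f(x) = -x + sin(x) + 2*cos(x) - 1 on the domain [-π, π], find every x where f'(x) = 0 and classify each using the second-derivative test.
f'(x) = -2*sin(x) + cos(x) - 1

Solve f'(x) = 0 on [-π, π]:
  f'(x) = 0 ⇔ -2*sin(x) + cos(x) = 1. Write the left side as R·cos(x + φ) with R = √(1² + 2²) = sqrt(5), cos φ = sqrt(5)/5, sin φ = 2*sqrt(5)/5; then cos(x + φ) = sqrt(5)/5. Solve for x and keep the solutions lying in [-π, π].
  ⇒ x = -pi + atan(4/3) ≈ -2.2143, 0

f''(x) = -sin(x) - 2*cos(x)
Second-derivative test at each critical point:
  f''(-2.2143) = 2 > 0 → local minimum
  f''(0) = -2 < 0 → local maximum

Critical points: x = -pi + atan(4/3) ≈ -2.2143 (local minimum); x = 0 (local maximum)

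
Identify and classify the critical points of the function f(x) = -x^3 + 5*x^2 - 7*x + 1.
f'(x) = -3*x^2 + 10*x - 7

Solve f'(x) = 0:
  Factor: -3*x^2 + 10*x - 7 = -(x - 1)*(3*x - 7) = 0.
  ⇒ x = 1, 7/3

f''(x) = 10 - 6*x
Second-derivative test at each critical point:
  f''(1) = 4 > 0 → local minimum
  f''(7/3) = -4 < 0 → local maximum

Critical points: x = 1 (local minimum); x = 7/3 (local maximum)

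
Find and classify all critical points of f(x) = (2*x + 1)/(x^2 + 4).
f'(x) = 2*(-x^2 - x + 4)/(x^4 + 8*x^2 + 16)

Solve f'(x) = 0:
  f'(x) = -2*(x^2 + x - 4)/(x^2 + 4)^2; the denominator is positive wherever f is defined, so f'(x) = 0 ⇔ -2*x^2 - 2*x + 8 = 0.
  Factor: -2*x^2 - 2*x + 8 = -2*(x^2 + x - 4); x^2 + x - 4 = 0 has no rational roots; quadratic formula: x = (-1 ± √17)/2.
  ⇒ x = -sqrt(17)/2 - 1/2 ≈ -2.5616, -1/2 + sqrt(17)/2 ≈ 1.5616

f''(x) = 2*(4*x^2*(2*x + 1) - (6*x + 1)*(x^2 + 4))/(x^2 + 4)^3
Second-derivative test at each critical point:
  f''(-2.5616) = 0.0739 > 0 → local minimum
  f''(1.5616) = -0.1989 < 0 → local maximum

Critical points: x = -sqrt(17)/2 - 1/2 ≈ -2.5616 (local minimum); x = -1/2 + sqrt(17)/2 ≈ 1.5616 (local maximum)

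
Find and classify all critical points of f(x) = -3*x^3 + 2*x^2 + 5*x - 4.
f'(x) = -9*x^2 + 4*x + 5

Solve f'(x) = 0:
  Factor: -9*x^2 + 4*x + 5 = -(x - 1)*(9*x + 5) = 0.
  ⇒ x = -5/9, 1

f''(x) = 4 - 18*x
Second-derivative test at each critical point:
  f''(-5/9) = 14 > 0 → local minimum
  f''(1) = -14 < 0 → local maximum

Critical points: x = -5/9 (local minimum); x = 1 (local maximum)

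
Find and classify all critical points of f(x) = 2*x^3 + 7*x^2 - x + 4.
f'(x) = 6*x^2 + 14*x - 1

Solve f'(x) = 0:
  6*x^2 + 14*x - 1 = 0 has no rational roots; quadratic formula: x = (-14 ± √220)/12.
  ⇒ x = -sqrt(55)/6 - 7/6 ≈ -2.4027, -7/6 + sqrt(55)/6 ≈ 0.0694

f''(x) = 12*x + 14
Second-derivative test at each critical point:
  f''(-2.4027) = -14.8324 < 0 → local maximum
  f''(0.0694) = 14.8324 > 0 → local minimum

Critical points: x = -sqrt(55)/6 - 7/6 ≈ -2.4027 (local maximum); x = -7/6 + sqrt(55)/6 ≈ 0.0694 (local minimum)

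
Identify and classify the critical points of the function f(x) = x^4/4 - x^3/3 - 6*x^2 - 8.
f'(x) = x*(x^2 - x - 12)

Solve f'(x) = 0:
  Factor: x^3 - x^2 - 12*x = x*(x - 4)*(x + 3) = 0.
  ⇒ x = -3, 0, 4

f''(x) = 3*x^2 - 2*x - 12
Second-derivative test at each critical point:
  f''(-3) = 21 > 0 → local minimum
  f''(0) = -12 < 0 → local maximum
  f''(4) = 28 > 0 → local minimum

Critical points: x = -3 (local minimum); x = 0 (local maximum); x = 4 (local minimum)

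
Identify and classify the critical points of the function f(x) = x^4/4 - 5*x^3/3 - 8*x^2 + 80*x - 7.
f'(x) = x^3 - 5*x^2 - 16*x + 80

Solve f'(x) = 0:
  Factor: x^3 - 5*x^2 - 16*x + 80 = (x - 5)*(x - 4)*(x + 4) = 0.
  ⇒ x = -4, 4, 5

f''(x) = 3*x^2 - 10*x - 16
Second-derivative test at each critical point:
  f''(-4) = 72 > 0 → local minimum
  f''(4) = -8 < 0 → local maximum
  f''(5) = 9 > 0 → local minimum

Critical points: x = -4 (local minimum); x = 4 (local maximum); x = 5 (local minimum)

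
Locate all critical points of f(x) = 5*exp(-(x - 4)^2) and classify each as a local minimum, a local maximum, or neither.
f'(x) = 10*(4 - x)*exp(-(x - 4)^2)

Solve f'(x) = 0:
  f'(x) = (40 - 10*x)·exp(-(x - 4)^2) and exp(-(x - 4)^2) > 0 for every x, so f'(x) = 0 ⇔ 40 - 10*x = 0.
  Factor: 40 - 10*x = -10*(x - 4) = 0.
  ⇒ x = 4

f''(x) = 10*(2*(x - 4)^2 - 1)*exp(-(x - 4)^2)
Second-derivative test at each critical point:
  f''(4) = -10 < 0 → local maximum

Critical points: x = 4 (local maximum)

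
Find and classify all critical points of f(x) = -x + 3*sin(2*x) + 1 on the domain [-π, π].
f'(x) = 6*cos(2*x) - 1

Solve f'(x) = 0 on [-π, π]:
  f'(x) = 0 ⇔ cos(2*x) = 1/6, i.e. 2*x = ±arccos(1/6) + 2nπ; keep the solutions lying in [-π, π].
  ⇒ x = -pi + acos(1/6)/2 ≈ -2.4399, -acos(1/6)/2 ≈ -0.7017, acos(1/6)/2 ≈ 0.7017, pi - acos(1/6)/2 ≈ 2.4399

f''(x) = -12*sin(2*x)
Second-derivative test at each critical point:
  f''(-2.4399) = -11.8322 < 0 → local maximum
  f''(-0.7017) = 11.8322 > 0 → local minimum
  f''(0.7017) = -11.8322 < 0 → local maximum
  f''(2.4399) = 11.8322 > 0 → local minimum

Critical points: x = -pi + acos(1/6)/2 ≈ -2.4399 (local maximum); x = -acos(1/6)/2 ≈ -0.7017 (local minimum); x = acos(1/6)/2 ≈ 0.7017 (local maximum); x = pi - acos(1/6)/2 ≈ 2.4399 (local minimum)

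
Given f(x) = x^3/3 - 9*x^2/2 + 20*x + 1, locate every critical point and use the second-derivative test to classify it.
f'(x) = x^2 - 9*x + 20

Solve f'(x) = 0:
  Factor: x^2 - 9*x + 20 = (x - 5)*(x - 4) = 0.
  ⇒ x = 4, 5

f''(x) = 2*x - 9
Second-derivative test at each critical point:
  f''(4) = -1 < 0 → local maximum
  f''(5) = 1 > 0 → local minimum

Critical points: x = 4 (local maximum); x = 5 (local minimum)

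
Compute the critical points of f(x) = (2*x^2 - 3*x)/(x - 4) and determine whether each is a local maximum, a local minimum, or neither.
f'(x) = 2*(x^2 - 8*x + 6)/(x^2 - 8*x + 16)

Solve f'(x) = 0:
  f'(x) = 2*(x^2 - 8*x + 6)/(x - 4)^2; the denominator is positive wherever f is defined, so f'(x) = 0 ⇔ 2*x^2 - 16*x + 12 = 0.
  Factor: 2*x^2 - 16*x + 12 = 2*(x^2 - 8*x + 6); x^2 - 8*x + 6 = 0 has no rational roots; quadratic formula: x = (8 ± √40)/2.
  ⇒ x = 4 - sqrt(10) ≈ 0.8377, sqrt(10) + 4 ≈ 7.1623

f''(x) = 40/(x^3 - 12*x^2 + 48*x - 64)
Second-derivative test at each critical point:
  f''(0.8377) = -1.2649 < 0 → local maximum
  f''(7.1623) = 1.2649 > 0 → local minimum

Critical points: x = 4 - sqrt(10) ≈ 0.8377 (local maximum); x = sqrt(10) + 4 ≈ 7.1623 (local minimum)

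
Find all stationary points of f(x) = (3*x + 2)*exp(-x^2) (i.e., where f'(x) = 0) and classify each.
f'(x) = (-2*x*(3*x + 2) + 3)*exp(-x^2)

Solve f'(x) = 0:
  f'(x) = (-6*x^2 - 4*x + 3)·exp(-x^2) and exp(-x^2) > 0 for every x, so f'(x) = 0 ⇔ -6*x^2 - 4*x + 3 = 0.
  6*x^2 + 4*x - 3 = 0 has no rational roots; quadratic formula: x = (-4 ± √88)/12.
  ⇒ x = -sqrt(22)/6 - 1/3 ≈ -1.1151, -1/3 + sqrt(22)/6 ≈ 0.4484

f''(x) = 2*(2*x^2*(3*x + 2) - 9*x - 2)*exp(-x^2)
Second-derivative test at each critical point:
  f''(-1.1151) = 2.7055 > 0 → local minimum
  f''(0.4484) = -7.6722 < 0 → local maximum

Critical points: x = -sqrt(22)/6 - 1/3 ≈ -1.1151 (local minimum); x = -1/3 + sqrt(22)/6 ≈ 0.4484 (local maximum)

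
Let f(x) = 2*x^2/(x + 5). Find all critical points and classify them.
f'(x) = 2*x*(x + 10)/(x^2 + 10*x + 25)

Solve f'(x) = 0:
  f'(x) = 2*x*(x + 10)/(x + 5)^2; the denominator is positive wherever f is defined, so f'(x) = 0 ⇔ 2*x^2 + 20*x = 0.
  Factor: 2*x^2 + 20*x = 2*x*(x + 10) = 0.
  ⇒ x = -10, 0

f''(x) = 100/(x^3 + 15*x^2 + 75*x + 125)
Second-derivative test at each critical point:
  f''(-10) = -4/5 < 0 → local maximum
  f''(0) = 4/5 > 0 → local minimum

Critical points: x = -10 (local maximum); x = 0 (local minimum)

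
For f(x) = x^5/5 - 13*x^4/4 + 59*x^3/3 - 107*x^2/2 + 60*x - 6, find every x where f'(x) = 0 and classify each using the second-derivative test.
f'(x) = x^4 - 13*x^3 + 59*x^2 - 107*x + 60

Solve f'(x) = 0:
  Factor: x^4 - 13*x^3 + 59*x^2 - 107*x + 60 = (x - 5)*(x - 4)*(x - 3)*(x - 1) = 0.
  ⇒ x = 1, 3, 4, 5

f''(x) = 4*x^3 - 39*x^2 + 118*x - 107
Second-derivative test at each critical point:
  f''(1) = -24 < 0 → local maximum
  f''(3) = 4 > 0 → local minimum
  f''(4) = -3 < 0 → local maximum
  f''(5) = 8 > 0 → local minimum

Critical points: x = 1 (local maximum); x = 3 (local minimum); x = 4 (local maximum); x = 5 (local minimum)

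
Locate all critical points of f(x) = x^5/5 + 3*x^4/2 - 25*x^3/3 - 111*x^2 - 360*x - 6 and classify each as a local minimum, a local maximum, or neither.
f'(x) = x^4 + 6*x^3 - 25*x^2 - 222*x - 360

Solve f'(x) = 0:
  Factor: x^4 + 6*x^3 - 25*x^2 - 222*x - 360 = (x - 6)*(x + 3)*(x + 4)*(x + 5) = 0.
  ⇒ x = -5, -4, -3, 6

f''(x) = 4*x^3 + 18*x^2 - 50*x - 222
Second-derivative test at each critical point:
  f''(-5) = -22 < 0 → local maximum
  f''(-4) = 10 > 0 → local minimum
  f''(-3) = -18 < 0 → local maximum
  f''(6) = 990 > 0 → local minimum

Critical points: x = -5 (local maximum); x = -4 (local minimum); x = -3 (local maximum); x = 6 (local minimum)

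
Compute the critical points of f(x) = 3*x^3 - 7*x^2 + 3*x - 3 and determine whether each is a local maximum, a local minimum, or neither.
f'(x) = 9*x^2 - 14*x + 3

Solve f'(x) = 0:
  9*x^2 - 14*x + 3 = 0 has no rational roots; quadratic formula: x = (14 ± √88)/18.
  ⇒ x = 7/9 - sqrt(22)/9 ≈ 0.2566, sqrt(22)/9 + 7/9 ≈ 1.2989

f''(x) = 18*x - 14
Second-derivative test at each critical point:
  f''(0.2566) = -9.3808 < 0 → local maximum
  f''(1.2989) = 9.3808 > 0 → local minimum

Critical points: x = 7/9 - sqrt(22)/9 ≈ 0.2566 (local maximum); x = sqrt(22)/9 + 7/9 ≈ 1.2989 (local minimum)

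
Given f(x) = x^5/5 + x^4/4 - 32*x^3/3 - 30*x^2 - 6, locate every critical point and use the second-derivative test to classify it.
f'(x) = x*(x^3 + x^2 - 32*x - 60)

Solve f'(x) = 0:
  Factor: x^4 + x^3 - 32*x^2 - 60*x = x*(x - 6)*(x + 2)*(x + 5) = 0.
  ⇒ x = -5, -2, 0, 6

f''(x) = 4*x^3 + 3*x^2 - 64*x - 60
Second-derivative test at each critical point:
  f''(-5) = -165 < 0 → local maximum
  f''(-2) = 48 > 0 → local minimum
  f''(0) = -60 < 0 → local maximum
  f''(6) = 528 > 0 → local minimum

Critical points: x = -5 (local maximum); x = -2 (local minimum); x = 0 (local maximum); x = 6 (local minimum)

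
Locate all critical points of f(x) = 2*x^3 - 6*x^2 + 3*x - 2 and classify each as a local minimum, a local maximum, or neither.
f'(x) = 6*x^2 - 12*x + 3

Solve f'(x) = 0:
  Factor: 6*x^2 - 12*x + 3 = 3*(2*x^2 - 4*x + 1); 2*x^2 - 4*x + 1 = 0 has no rational roots; quadratic formula: x = (4 ± √8)/4.
  ⇒ x = 1 - sqrt(2)/2 ≈ 0.2929, sqrt(2)/2 + 1 ≈ 1.7071

f''(x) = 12*x - 12
Second-derivative test at each critical point:
  f''(0.2929) = -8.4853 < 0 → local maximum
  f''(1.7071) = 8.4853 > 0 → local minimum

Critical points: x = 1 - sqrt(2)/2 ≈ 0.2929 (local maximum); x = sqrt(2)/2 + 1 ≈ 1.7071 (local minimum)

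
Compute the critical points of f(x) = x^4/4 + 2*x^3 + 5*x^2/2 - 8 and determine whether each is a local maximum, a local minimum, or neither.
f'(x) = x*(x^2 + 6*x + 5)

Solve f'(x) = 0:
  Factor: x^3 + 6*x^2 + 5*x = x*(x + 1)*(x + 5) = 0.
  ⇒ x = -5, -1, 0

f''(x) = 3*x^2 + 12*x + 5
Second-derivative test at each critical point:
  f''(-5) = 20 > 0 → local minimum
  f''(-1) = -4 < 0 → local maximum
  f''(0) = 5 > 0 → local minimum

Critical points: x = -5 (local minimum); x = -1 (local maximum); x = 0 (local minimum)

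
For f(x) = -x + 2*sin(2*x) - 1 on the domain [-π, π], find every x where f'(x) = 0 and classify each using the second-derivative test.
f'(x) = 4*cos(2*x) - 1

Solve f'(x) = 0 on [-π, π]:
  f'(x) = 0 ⇔ cos(2*x) = 1/4, i.e. 2*x = ±arccos(1/4) + 2nπ; keep the solutions lying in [-π, π].
  ⇒ x = -pi + acos(1/4)/2 ≈ -2.4825, -acos(1/4)/2 ≈ -0.6591, acos(1/4)/2 ≈ 0.6591, pi - acos(1/4)/2 ≈ 2.4825

f''(x) = -8*sin(2*x)
Second-derivative test at each critical point:
  f''(-2.4825) = -7.7460 < 0 → local maximum
  f''(-0.6591) = 7.7460 > 0 → local minimum
  f''(0.6591) = -7.7460 < 0 → local maximum
  f''(2.4825) = 7.7460 > 0 → local minimum

Critical points: x = -pi + acos(1/4)/2 ≈ -2.4825 (local maximum); x = -acos(1/4)/2 ≈ -0.6591 (local minimum); x = acos(1/4)/2 ≈ 0.6591 (local maximum); x = pi - acos(1/4)/2 ≈ 2.4825 (local minimum)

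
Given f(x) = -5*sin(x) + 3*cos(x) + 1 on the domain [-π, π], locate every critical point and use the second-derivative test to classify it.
f'(x) = -3*sin(x) - 5*cos(x)

Solve f'(x) = 0 on [-π, π]:
  f'(x) = 0 ⇔ -5*cos(x) = 3*sin(x) ⇔ tan(x) = -5/3, i.e. x = arctan(-5/3) + nπ; keep the solutions lying in [-π, π].
  ⇒ x = -atan(5/3) ≈ -1.0304, pi - atan(5/3) ≈ 2.1112

f''(x) = 5*sin(x) - 3*cos(x)
Second-derivative test at each critical point:
  f''(-1.0304) = -5.8310 < 0 → local maximum
  f''(2.1112) = 5.8310 > 0 → local minimum

Critical points: x = -atan(5/3) ≈ -1.0304 (local maximum); x = pi - atan(5/3) ≈ 2.1112 (local minimum)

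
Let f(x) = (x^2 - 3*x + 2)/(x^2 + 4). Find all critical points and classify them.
f'(x) = (3*x^2 + 4*x - 12)/(x^4 + 8*x^2 + 16)

Solve f'(x) = 0:
  f'(x) = (3*x^2 + 4*x - 12)/(x^2 + 4)^2; the denominator is positive wherever f is defined, so f'(x) = 0 ⇔ 3*x^2 + 4*x - 12 = 0.
  3*x^2 + 4*x - 12 = 0 has no rational roots; quadratic formula: x = (-4 ± √160)/6.
  ⇒ x = -2*sqrt(10)/3 - 2/3 ≈ -2.7749, -2/3 + 2*sqrt(10)/3 ≈ 1.4415

f''(x) = 2*(-3*x^3 - 6*x^2 + 36*x + 8)/(x^6 + 12*x^4 + 48*x^2 + 64)
Second-derivative test at each critical point:
  f''(-2.7749) = -0.0924 < 0 → local maximum
  f''(1.4415) = 0.3424 > 0 → local minimum

Critical points: x = -2*sqrt(10)/3 - 2/3 ≈ -2.7749 (local maximum); x = -2/3 + 2*sqrt(10)/3 ≈ 1.4415 (local minimum)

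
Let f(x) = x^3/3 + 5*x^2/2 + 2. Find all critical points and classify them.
f'(x) = x*(x + 5)

Solve f'(x) = 0:
  Factor: x^2 + 5*x = x*(x + 5) = 0.
  ⇒ x = -5, 0

f''(x) = 2*x + 5
Second-derivative test at each critical point:
  f''(-5) = -5 < 0 → local maximum
  f''(0) = 5 > 0 → local minimum

Critical points: x = -5 (local maximum); x = 0 (local minimum)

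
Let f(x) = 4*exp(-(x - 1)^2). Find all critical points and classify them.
f'(x) = 8*(1 - x)*exp(-(x - 1)^2)

Solve f'(x) = 0:
  f'(x) = (8 - 8*x)·exp(-(x - 1)^2) and exp(-(x - 1)^2) > 0 for every x, so f'(x) = 0 ⇔ 8 - 8*x = 0.
  Factor: 8 - 8*x = -8*(x - 1) = 0.
  ⇒ x = 1

f''(x) = 8*(2*(x - 1)^2 - 1)*exp(-(x - 1)^2)
Second-derivative test at each critical point:
  f''(1) = -8 < 0 → local maximum

Critical points: x = 1 (local maximum)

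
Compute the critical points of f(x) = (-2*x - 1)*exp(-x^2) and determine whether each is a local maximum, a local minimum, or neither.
f'(x) = 2*(x*(2*x + 1) - 1)*exp(-x^2)

Solve f'(x) = 0:
  f'(x) = (4*x^2 + 2*x - 2)·exp(-x^2) and exp(-x^2) > 0 for every x, so f'(x) = 0 ⇔ 4*x^2 + 2*x - 2 = 0.
  Factor: 4*x^2 + 2*x - 2 = 2*(x + 1)*(2*x - 1) = 0.
  ⇒ x = -1, 1/2

f''(x) = 2*(-4*x^3 - 2*x^2 + 6*x + 1)*exp(-x^2)
Second-derivative test at each critical point:
  f''(-1) = -2.2073 < 0 → local maximum
  f''(1/2) = 4.6728 > 0 → local minimum

Critical points: x = -1 (local maximum); x = 1/2 (local minimum)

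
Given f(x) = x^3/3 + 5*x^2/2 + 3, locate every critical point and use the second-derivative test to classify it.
f'(x) = x*(x + 5)

Solve f'(x) = 0:
  Factor: x^2 + 5*x = x*(x + 5) = 0.
  ⇒ x = -5, 0

f''(x) = 2*x + 5
Second-derivative test at each critical point:
  f''(-5) = -5 < 0 → local maximum
  f''(0) = 5 > 0 → local minimum

Critical points: x = -5 (local maximum); x = 0 (local minimum)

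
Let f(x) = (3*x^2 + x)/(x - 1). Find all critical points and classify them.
f'(x) = (3*x^2 - 6*x - 1)/(x^2 - 2*x + 1)

Solve f'(x) = 0:
  f'(x) = (3*x^2 - 6*x - 1)/(x - 1)^2; the denominator is positive wherever f is defined, so f'(x) = 0 ⇔ 3*x^2 - 6*x - 1 = 0.
  3*x^2 - 6*x - 1 = 0 has no rational roots; quadratic formula: x = (6 ± √48)/6.
  ⇒ x = 1 - 2*sqrt(3)/3 ≈ -0.1547, 1 + 2*sqrt(3)/3 ≈ 2.1547

f''(x) = 8/(x^3 - 3*x^2 + 3*x - 1)
Second-derivative test at each critical point:
  f''(-0.1547) = -5.1962 < 0 → local maximum
  f''(2.1547) = 5.1962 > 0 → local minimum

Critical points: x = 1 - 2*sqrt(3)/3 ≈ -0.1547 (local maximum); x = 1 + 2*sqrt(3)/3 ≈ 2.1547 (local minimum)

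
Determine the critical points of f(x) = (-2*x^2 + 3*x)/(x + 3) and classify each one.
f'(x) = (-2*x^2 - 12*x + 9)/(x^2 + 6*x + 9)

Solve f'(x) = 0:
  f'(x) = -(2*x^2 + 12*x - 9)/(x + 3)^2; the denominator is positive wherever f is defined, so f'(x) = 0 ⇔ -2*x^2 - 12*x + 9 = 0.
  2*x^2 + 12*x - 9 = 0 has no rational roots; quadratic formula: x = (-12 ± √216)/4.
  ⇒ x = -3*sqrt(6)/2 - 3 ≈ -6.6742, -3 + 3*sqrt(6)/2 ≈ 0.6742

f''(x) = -54/(x^3 + 9*x^2 + 27*x + 27)
Second-derivative test at each critical point:
  f''(-6.6742) = 1.0887 > 0 → local minimum
  f''(0.6742) = -1.0887 < 0 → local maximum

Critical points: x = -3*sqrt(6)/2 - 3 ≈ -6.6742 (local minimum); x = -3 + 3*sqrt(6)/2 ≈ 0.6742 (local maximum)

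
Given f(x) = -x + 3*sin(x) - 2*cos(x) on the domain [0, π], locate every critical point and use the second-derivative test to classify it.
f'(x) = 2*sin(x) + 3*cos(x) - 1

Solve f'(x) = 0 on [0, π]:
  f'(x) = 0 ⇔ 2*sin(x) + 3*cos(x) = 1. Write the left side as R·cos(x + φ) with R = √(3² + (-2)²) = sqrt(13), cos φ = 3*sqrt(13)/13, sin φ = -2*sqrt(13)/13; then cos(x + φ) = sqrt(13)/13. Solve for x and keep the solutions lying in [0, π].
  ⇒ x = atan((2 + 6*sqrt(3))/(3 - 4*sqrt(3))) + pi ≈ 1.8778

f''(x) = -3*sin(x) + 2*cos(x)
Second-derivative test at each critical point:
  f''(1.8778) = -3.4641 < 0 → local maximum

Critical points: x = atan((2 + 6*sqrt(3))/(3 - 4*sqrt(3))) + pi ≈ 1.8778 (local maximum)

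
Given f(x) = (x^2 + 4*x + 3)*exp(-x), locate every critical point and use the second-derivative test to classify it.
f'(x) = (-x^2 - 2*x + 1)*exp(-x)

Solve f'(x) = 0:
  f'(x) = (-x^2 - 2*x + 1)·exp(-x) and exp(-x) > 0 for every x, so f'(x) = 0 ⇔ -x^2 - 2*x + 1 = 0.
  x^2 + 2*x - 1 = 0 has no rational roots; quadratic formula: x = (-2 ± √8)/2.
  ⇒ x = -sqrt(2) - 1 ≈ -2.4142, -1 + sqrt(2) ≈ 0.4142

f''(x) = (x^2 - 3)*exp(-x)
Second-derivative test at each critical point:
  f''(-2.4142) = 31.6246 > 0 → local minimum
  f''(0.4142) = -1.8692 < 0 → local maximum

Critical points: x = -sqrt(2) - 1 ≈ -2.4142 (local minimum); x = -1 + sqrt(2) ≈ 0.4142 (local maximum)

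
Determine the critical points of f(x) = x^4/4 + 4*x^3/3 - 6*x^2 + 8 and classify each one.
f'(x) = x*(x^2 + 4*x - 12)

Solve f'(x) = 0:
  Factor: x^3 + 4*x^2 - 12*x = x*(x - 2)*(x + 6) = 0.
  ⇒ x = -6, 0, 2

f''(x) = 3*x^2 + 8*x - 12
Second-derivative test at each critical point:
  f''(-6) = 48 > 0 → local minimum
  f''(0) = -12 < 0 → local maximum
  f''(2) = 16 > 0 → local minimum

Critical points: x = -6 (local minimum); x = 0 (local maximum); x = 2 (local minimum)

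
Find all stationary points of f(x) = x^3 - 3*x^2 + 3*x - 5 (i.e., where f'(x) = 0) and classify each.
f'(x) = 3*x^2 - 6*x + 3

Solve f'(x) = 0:
  Factor: 3*x^2 - 6*x + 3 = 3*(x - 1)^2 = 0.
  ⇒ x = 1

f''(x) = 6*x - 6
Second-derivative test at each critical point:
  f''(1) = 0, so the second-derivative test is inconclusive; use the first-derivative test: f'(3/4) = 0.1875, f'(5/4) = 0.1875 — f' is positive on both sides (no sign change) → neither a local maximum nor a local minimum

Critical points: x = 1 (neither)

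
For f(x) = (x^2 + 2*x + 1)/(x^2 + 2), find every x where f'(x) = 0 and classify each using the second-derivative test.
f'(x) = 2*(-x^2 + x + 2)/(x^4 + 4*x^2 + 4)

Solve f'(x) = 0:
  f'(x) = -2*(x - 2)*(x + 1)/(x^2 + 2)^2; the denominator is positive wherever f is defined, so f'(x) = 0 ⇔ -2*x^2 + 2*x + 4 = 0.
  Factor: -2*x^2 + 2*x + 4 = -2*(x - 2)*(x + 1) = 0.
  ⇒ x = -1, 2

f''(x) = 2*(2*x^3 - 3*x^2 - 12*x + 2)/(x^6 + 6*x^4 + 12*x^2 + 8)
Second-derivative test at each critical point:
  f''(-1) = 2/3 > 0 → local minimum
  f''(2) = -1/6 < 0 → local maximum

Critical points: x = -1 (local minimum); x = 2 (local maximum)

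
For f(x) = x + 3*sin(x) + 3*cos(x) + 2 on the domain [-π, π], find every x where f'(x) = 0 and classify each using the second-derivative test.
f'(x) = 3*sqrt(2)*cos(x + pi/4) + 1

Solve f'(x) = 0 on [-π, π]:
  f'(x) = 0 ⇔ -3*sin(x) + 3*cos(x) = -1. Write the left side as R·cos(x + φ) with R = √(3² + 3²) = 3*sqrt(2), cos φ = sqrt(2)/2, sin φ = sqrt(2)/2; then cos(x + φ) = -sqrt(2)/6. Solve for x and keep the solutions lying in [-π, π].
  ⇒ x = -pi + atan((1 - sqrt(17))/(-sqrt(17) - 1)) ≈ -2.5941, atan((1 + sqrt(17))/(-1 + sqrt(17))) ≈ 1.0233

f''(x) = -3*sqrt(2)*sin(x + pi/4)
Second-derivative test at each critical point:
  f''(-2.5941) = 4.1231 > 0 → local minimum
  f''(1.0233) = -4.1231 < 0 → local maximum

Critical points: x = -pi + atan((1 - sqrt(17))/(-sqrt(17) - 1)) ≈ -2.5941 (local minimum); x = atan((1 + sqrt(17))/(-1 + sqrt(17))) ≈ 1.0233 (local maximum)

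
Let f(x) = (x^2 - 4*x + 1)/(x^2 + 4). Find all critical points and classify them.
f'(x) = 2*(2*x^2 + 3*x - 8)/(x^4 + 8*x^2 + 16)

Solve f'(x) = 0:
  f'(x) = 2*(2*x^2 + 3*x - 8)/(x^2 + 4)^2; the denominator is positive wherever f is defined, so f'(x) = 0 ⇔ 4*x^2 + 6*x - 16 = 0.
  Factor: 4*x^2 + 6*x - 16 = 2*(2*x^2 + 3*x - 8); 2*x^2 + 3*x - 8 = 0 has no rational roots; quadratic formula: x = (-3 ± √73)/4.
  ⇒ x = -sqrt(73)/4 - 3/4 ≈ -2.8860, -3/4 + sqrt(73)/4 ≈ 1.3860

f''(x) = 2*(-4*x^3 - 9*x^2 + 48*x + 12)/(x^6 + 12*x^4 + 48*x^2 + 64)
Second-derivative test at each critical point:
  f''(-2.8860) = -0.1124 < 0 → local maximum
  f''(1.3860) = 0.4874 > 0 → local minimum

Critical points: x = -sqrt(73)/4 - 3/4 ≈ -2.8860 (local maximum); x = -3/4 + sqrt(73)/4 ≈ 1.3860 (local minimum)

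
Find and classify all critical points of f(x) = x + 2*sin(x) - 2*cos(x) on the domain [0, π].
f'(x) = 2*sqrt(2)*sin(x + pi/4) + 1

Solve f'(x) = 0 on [0, π]:
  f'(x) = 0 ⇔ 2*sin(x) + 2*cos(x) = -1. Write the left side as R·cos(x + φ) with R = √(2² + (-2)²) = 2*sqrt(2), cos φ = sqrt(2)/2, sin φ = -sqrt(2)/2; then cos(x + φ) = -sqrt(2)/4. Solve for x and keep the solutions lying in [0, π].
  ⇒ x = atan((-1 + sqrt(7))/(-sqrt(7) - 1)) + pi ≈ 2.7176

f''(x) = 2*sqrt(2)*cos(x + pi/4)
Second-derivative test at each critical point:
  f''(2.7176) = -2.6458 < 0 → local maximum

Critical points: x = atan((-1 + sqrt(7))/(-sqrt(7) - 1)) + pi ≈ 2.7176 (local maximum)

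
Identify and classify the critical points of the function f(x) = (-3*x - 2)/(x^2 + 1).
f'(x) = (3*x^2 + 4*x - 3)/(x^4 + 2*x^2 + 1)

Solve f'(x) = 0:
  f'(x) = (3*x^2 + 4*x - 3)/(x^2 + 1)^2; the denominator is positive wherever f is defined, so f'(x) = 0 ⇔ 3*x^2 + 4*x - 3 = 0.
  3*x^2 + 4*x - 3 = 0 has no rational roots; quadratic formula: x = (-4 ± √52)/6.
  ⇒ x = -sqrt(13)/3 - 2/3 ≈ -1.8685, -2/3 + sqrt(13)/3 ≈ 0.5352

f''(x) = 2*(-4*x^2*(3*x + 2) + (9*x + 2)*(x^2 + 1))/(x^2 + 1)^3
Second-derivative test at each critical point:
  f''(-1.8685) = -0.3575 < 0 → local maximum
  f''(0.5352) = 4.3575 > 0 → local minimum

Critical points: x = -sqrt(13)/3 - 2/3 ≈ -1.8685 (local maximum); x = -2/3 + sqrt(13)/3 ≈ 0.5352 (local minimum)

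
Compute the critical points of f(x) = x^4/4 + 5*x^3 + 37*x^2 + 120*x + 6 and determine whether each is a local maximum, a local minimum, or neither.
f'(x) = x^3 + 15*x^2 + 74*x + 120

Solve f'(x) = 0:
  Factor: x^3 + 15*x^2 + 74*x + 120 = (x + 4)*(x + 5)*(x + 6) = 0.
  ⇒ x = -6, -5, -4

f''(x) = 3*x^2 + 30*x + 74
Second-derivative test at each critical point:
  f''(-6) = 2 > 0 → local minimum
  f''(-5) = -1 < 0 → local maximum
  f''(-4) = 2 > 0 → local minimum

Critical points: x = -6 (local minimum); x = -5 (local maximum); x = -4 (local minimum)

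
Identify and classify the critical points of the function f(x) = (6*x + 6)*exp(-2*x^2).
f'(x) = 6*(-4*x*(x + 1) + 1)*exp(-2*x^2)

Solve f'(x) = 0:
  f'(x) = (-24*x^2 - 24*x + 6)·exp(-2*x^2) and exp(-2*x^2) > 0 for every x, so f'(x) = 0 ⇔ -24*x^2 - 24*x + 6 = 0.
  Factor: -24*x^2 - 24*x + 6 = -6*(4*x^2 + 4*x - 1); 4*x^2 + 4*x - 1 = 0 has no rational roots; quadratic formula: x = (-4 ± √32)/8.
  ⇒ x = -sqrt(2)/2 - 1/2 ≈ -1.2071, -1/2 + sqrt(2)/2 ≈ 0.2071

f''(x) = 24*(4*x^2*(x + 1) - 3*x - 1)*exp(-2*x^2)
Second-derivative test at each critical point:
  f''(-1.2071) = 1.8412 > 0 → local minimum
  f''(0.2071) = -31.1508 < 0 → local maximum

Critical points: x = -sqrt(2)/2 - 1/2 ≈ -1.2071 (local minimum); x = -1/2 + sqrt(2)/2 ≈ 0.2071 (local maximum)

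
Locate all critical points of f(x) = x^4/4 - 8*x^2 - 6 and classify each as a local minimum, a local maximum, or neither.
f'(x) = x*(x^2 - 16)

Solve f'(x) = 0:
  Factor: x^3 - 16*x = x*(x - 4)*(x + 4) = 0.
  ⇒ x = -4, 0, 4

f''(x) = 3*x^2 - 16
Second-derivative test at each critical point:
  f''(-4) = 32 > 0 → local minimum
  f''(0) = -16 < 0 → local maximum
  f''(4) = 32 > 0 → local minimum

Critical points: x = -4 (local minimum); x = 0 (local maximum); x = 4 (local minimum)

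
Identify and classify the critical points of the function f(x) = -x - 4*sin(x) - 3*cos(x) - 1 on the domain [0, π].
f'(x) = 3*sin(x) - 4*cos(x) - 1

Solve f'(x) = 0 on [0, π]:
  f'(x) = 0 ⇔ 3*sin(x) - 4*cos(x) = 1. Write the left side as R·cos(x + φ) with R = √((-4)² + (-3)²) = 5, cos φ = -4/5, sin φ = -3/5; then cos(x + φ) = 1/5. Solve for x and keep the solutions lying in [0, π].
  ⇒ x = atan((3 + 8*sqrt(6))/(-4 + 6*sqrt(6))) ≈ 1.1287

f''(x) = 4*sin(x) + 3*cos(x)
Second-derivative test at each critical point:
  f''(1.1287) = 4.8990 > 0 → local minimum

Critical points: x = atan((3 + 8*sqrt(6))/(-4 + 6*sqrt(6))) ≈ 1.1287 (local minimum)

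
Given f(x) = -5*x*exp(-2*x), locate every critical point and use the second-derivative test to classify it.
f'(x) = 5*(2*x - 1)*exp(-2*x)

Solve f'(x) = 0:
  f'(x) = (10*x - 5)·exp(-2*x) and exp(-2*x) > 0 for every x, so f'(x) = 0 ⇔ 10*x - 5 = 0.
  Factor: 10*x - 5 = 5*(2*x - 1) = 0.
  ⇒ x = 1/2

f''(x) = 20*(1 - x)*exp(-2*x)
Second-derivative test at each critical point:
  f''(1/2) = 3.6788 > 0 → local minimum

Critical points: x = 1/2 (local minimum)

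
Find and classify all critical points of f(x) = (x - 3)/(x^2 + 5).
f'(x) = (x^2 - 2*x*(x - 3) + 5)/(x^2 + 5)^2

Solve f'(x) = 0:
  f'(x) = -(x^2 - 6*x - 5)/(x^2 + 5)^2; the denominator is positive wherever f is defined, so f'(x) = 0 ⇔ -x^2 + 6*x + 5 = 0.
  x^2 - 6*x - 5 = 0 has no rational roots; quadratic formula: x = (6 ± √56)/2.
  ⇒ x = 3 - sqrt(14) ≈ -0.7417, 3 + sqrt(14) ≈ 6.7417

f''(x) = 2*(4*x^2*(x - 3) + 3*(1 - x)*(x^2 + 5))/(x^2 + 5)^3
Second-derivative test at each critical point:
  f''(-0.7417) = 0.2429 > 0 → local minimum
  f''(6.7417) = -0.0029 < 0 → local maximum

Critical points: x = 3 - sqrt(14) ≈ -0.7417 (local minimum); x = 3 + sqrt(14) ≈ 6.7417 (local maximum)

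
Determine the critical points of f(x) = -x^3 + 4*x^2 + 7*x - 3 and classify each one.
f'(x) = -3*x^2 + 8*x + 7

Solve f'(x) = 0:
  3*x^2 - 8*x - 7 = 0 has no rational roots; quadratic formula: x = (8 ± √148)/6.
  ⇒ x = 4/3 - sqrt(37)/3 ≈ -0.6943, 4/3 + sqrt(37)/3 ≈ 3.3609

f''(x) = 8 - 6*x
Second-derivative test at each critical point:
  f''(-0.6943) = 12.1655 > 0 → local minimum
  f''(3.3609) = -12.1655 < 0 → local maximum

Critical points: x = 4/3 - sqrt(37)/3 ≈ -0.6943 (local minimum); x = 4/3 + sqrt(37)/3 ≈ 3.3609 (local maximum)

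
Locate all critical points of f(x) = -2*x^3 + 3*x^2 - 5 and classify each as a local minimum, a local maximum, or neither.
f'(x) = 6*x*(1 - x)

Solve f'(x) = 0:
  Factor: -6*x^2 + 6*x = -6*x*(x - 1) = 0.
  ⇒ x = 0, 1

f''(x) = 6 - 12*x
Second-derivative test at each critical point:
  f''(0) = 6 > 0 → local minimum
  f''(1) = -6 < 0 → local maximum

Critical points: x = 0 (local minimum); x = 1 (local maximum)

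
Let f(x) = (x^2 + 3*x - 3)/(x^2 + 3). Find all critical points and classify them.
f'(x) = 3*(-x^2 + 4*x + 3)/(x^4 + 6*x^2 + 9)

Solve f'(x) = 0:
  f'(x) = -3*(x^2 - 4*x - 3)/(x^2 + 3)^2; the denominator is positive wherever f is defined, so f'(x) = 0 ⇔ -3*x^2 + 12*x + 9 = 0.
  Factor: -3*x^2 + 12*x + 9 = -3*(x^2 - 4*x - 3); x^2 - 4*x - 3 = 0 has no rational roots; quadratic formula: x = (4 ± √28)/2.
  ⇒ x = 2 - sqrt(7) ≈ -0.6458, 2 + sqrt(7) ≈ 4.6458

f''(x) = 6*(x^3 - 6*x^2 - 9*x + 6)/(x^6 + 9*x^4 + 27*x^2 + 27)
Second-derivative test at each critical point:
  f''(-0.6458) = 1.3596 > 0 → local minimum
  f''(4.6458) = -0.0263 < 0 → local maximum

Critical points: x = 2 - sqrt(7) ≈ -0.6458 (local minimum); x = 2 + sqrt(7) ≈ 4.6458 (local maximum)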